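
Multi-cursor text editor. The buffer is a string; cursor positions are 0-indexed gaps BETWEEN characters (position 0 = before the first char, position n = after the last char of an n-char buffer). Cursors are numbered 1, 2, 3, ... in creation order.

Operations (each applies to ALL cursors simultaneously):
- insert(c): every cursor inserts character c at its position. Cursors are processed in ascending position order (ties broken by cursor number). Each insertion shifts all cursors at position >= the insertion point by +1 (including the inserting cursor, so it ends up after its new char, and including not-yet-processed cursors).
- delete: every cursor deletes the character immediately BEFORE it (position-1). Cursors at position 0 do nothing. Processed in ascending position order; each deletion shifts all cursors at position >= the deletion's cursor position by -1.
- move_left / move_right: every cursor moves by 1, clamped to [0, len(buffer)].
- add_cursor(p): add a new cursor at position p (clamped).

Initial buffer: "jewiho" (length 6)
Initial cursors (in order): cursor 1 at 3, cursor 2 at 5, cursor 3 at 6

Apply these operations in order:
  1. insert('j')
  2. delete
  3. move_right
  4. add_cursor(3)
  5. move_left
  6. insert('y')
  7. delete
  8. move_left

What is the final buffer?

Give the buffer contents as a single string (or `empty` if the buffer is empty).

Answer: jewiho

Derivation:
After op 1 (insert('j')): buffer="jewjihjoj" (len 9), cursors c1@4 c2@7 c3@9, authorship ...1..2.3
After op 2 (delete): buffer="jewiho" (len 6), cursors c1@3 c2@5 c3@6, authorship ......
After op 3 (move_right): buffer="jewiho" (len 6), cursors c1@4 c2@6 c3@6, authorship ......
After op 4 (add_cursor(3)): buffer="jewiho" (len 6), cursors c4@3 c1@4 c2@6 c3@6, authorship ......
After op 5 (move_left): buffer="jewiho" (len 6), cursors c4@2 c1@3 c2@5 c3@5, authorship ......
After op 6 (insert('y')): buffer="jeywyihyyo" (len 10), cursors c4@3 c1@5 c2@9 c3@9, authorship ..4.1..23.
After op 7 (delete): buffer="jewiho" (len 6), cursors c4@2 c1@3 c2@5 c3@5, authorship ......
After op 8 (move_left): buffer="jewiho" (len 6), cursors c4@1 c1@2 c2@4 c3@4, authorship ......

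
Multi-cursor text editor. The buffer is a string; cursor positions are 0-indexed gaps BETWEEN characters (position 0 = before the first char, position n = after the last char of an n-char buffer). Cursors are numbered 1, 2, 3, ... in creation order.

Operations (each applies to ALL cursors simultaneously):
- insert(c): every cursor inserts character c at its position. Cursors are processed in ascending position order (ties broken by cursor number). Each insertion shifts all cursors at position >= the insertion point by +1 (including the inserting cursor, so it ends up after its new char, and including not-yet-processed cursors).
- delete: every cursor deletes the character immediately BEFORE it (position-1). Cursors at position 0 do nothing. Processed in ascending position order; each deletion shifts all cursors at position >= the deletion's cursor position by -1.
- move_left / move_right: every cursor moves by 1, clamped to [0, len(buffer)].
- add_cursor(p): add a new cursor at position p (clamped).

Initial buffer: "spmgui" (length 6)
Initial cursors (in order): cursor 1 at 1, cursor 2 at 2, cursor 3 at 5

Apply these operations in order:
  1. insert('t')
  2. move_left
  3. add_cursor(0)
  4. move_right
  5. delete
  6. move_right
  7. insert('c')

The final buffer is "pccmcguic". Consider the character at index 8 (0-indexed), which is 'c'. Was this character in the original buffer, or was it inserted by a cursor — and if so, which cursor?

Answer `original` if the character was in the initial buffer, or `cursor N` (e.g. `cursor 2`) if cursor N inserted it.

Answer: cursor 3

Derivation:
After op 1 (insert('t')): buffer="stptmguti" (len 9), cursors c1@2 c2@4 c3@8, authorship .1.2...3.
After op 2 (move_left): buffer="stptmguti" (len 9), cursors c1@1 c2@3 c3@7, authorship .1.2...3.
After op 3 (add_cursor(0)): buffer="stptmguti" (len 9), cursors c4@0 c1@1 c2@3 c3@7, authorship .1.2...3.
After op 4 (move_right): buffer="stptmguti" (len 9), cursors c4@1 c1@2 c2@4 c3@8, authorship .1.2...3.
After op 5 (delete): buffer="pmgui" (len 5), cursors c1@0 c4@0 c2@1 c3@4, authorship .....
After op 6 (move_right): buffer="pmgui" (len 5), cursors c1@1 c4@1 c2@2 c3@5, authorship .....
After op 7 (insert('c')): buffer="pccmcguic" (len 9), cursors c1@3 c4@3 c2@5 c3@9, authorship .14.2...3
Authorship (.=original, N=cursor N): . 1 4 . 2 . . . 3
Index 8: author = 3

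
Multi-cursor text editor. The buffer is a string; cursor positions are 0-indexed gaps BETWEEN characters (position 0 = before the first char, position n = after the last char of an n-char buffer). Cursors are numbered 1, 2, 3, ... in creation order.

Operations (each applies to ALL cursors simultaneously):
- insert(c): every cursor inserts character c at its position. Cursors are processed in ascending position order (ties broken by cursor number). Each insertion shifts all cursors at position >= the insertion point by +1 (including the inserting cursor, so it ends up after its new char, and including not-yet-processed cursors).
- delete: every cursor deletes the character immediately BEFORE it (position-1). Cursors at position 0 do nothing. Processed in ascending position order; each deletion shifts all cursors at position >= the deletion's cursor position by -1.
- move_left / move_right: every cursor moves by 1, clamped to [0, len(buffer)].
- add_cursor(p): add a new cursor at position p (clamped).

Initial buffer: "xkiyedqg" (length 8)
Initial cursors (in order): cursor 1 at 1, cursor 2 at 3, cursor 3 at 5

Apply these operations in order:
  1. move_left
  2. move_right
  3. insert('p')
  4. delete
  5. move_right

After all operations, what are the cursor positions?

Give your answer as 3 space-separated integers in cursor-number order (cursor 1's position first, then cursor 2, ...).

After op 1 (move_left): buffer="xkiyedqg" (len 8), cursors c1@0 c2@2 c3@4, authorship ........
After op 2 (move_right): buffer="xkiyedqg" (len 8), cursors c1@1 c2@3 c3@5, authorship ........
After op 3 (insert('p')): buffer="xpkipyepdqg" (len 11), cursors c1@2 c2@5 c3@8, authorship .1..2..3...
After op 4 (delete): buffer="xkiyedqg" (len 8), cursors c1@1 c2@3 c3@5, authorship ........
After op 5 (move_right): buffer="xkiyedqg" (len 8), cursors c1@2 c2@4 c3@6, authorship ........

Answer: 2 4 6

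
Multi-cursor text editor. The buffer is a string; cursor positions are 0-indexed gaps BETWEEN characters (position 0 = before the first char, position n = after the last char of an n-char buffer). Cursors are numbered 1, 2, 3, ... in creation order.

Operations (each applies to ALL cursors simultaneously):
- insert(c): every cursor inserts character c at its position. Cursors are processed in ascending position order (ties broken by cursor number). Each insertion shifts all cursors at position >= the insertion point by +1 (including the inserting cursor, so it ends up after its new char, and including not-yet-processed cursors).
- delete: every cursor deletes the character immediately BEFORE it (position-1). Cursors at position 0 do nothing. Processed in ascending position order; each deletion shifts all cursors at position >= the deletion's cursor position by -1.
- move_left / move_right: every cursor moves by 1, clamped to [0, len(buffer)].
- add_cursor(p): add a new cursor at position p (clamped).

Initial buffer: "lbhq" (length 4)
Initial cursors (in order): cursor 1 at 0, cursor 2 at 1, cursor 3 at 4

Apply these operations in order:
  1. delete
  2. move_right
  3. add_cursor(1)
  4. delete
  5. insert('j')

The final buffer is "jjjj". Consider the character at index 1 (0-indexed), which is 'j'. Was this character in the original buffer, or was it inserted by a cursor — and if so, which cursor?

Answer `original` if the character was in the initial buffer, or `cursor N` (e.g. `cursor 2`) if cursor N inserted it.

Answer: cursor 2

Derivation:
After op 1 (delete): buffer="bh" (len 2), cursors c1@0 c2@0 c3@2, authorship ..
After op 2 (move_right): buffer="bh" (len 2), cursors c1@1 c2@1 c3@2, authorship ..
After op 3 (add_cursor(1)): buffer="bh" (len 2), cursors c1@1 c2@1 c4@1 c3@2, authorship ..
After op 4 (delete): buffer="" (len 0), cursors c1@0 c2@0 c3@0 c4@0, authorship 
After op 5 (insert('j')): buffer="jjjj" (len 4), cursors c1@4 c2@4 c3@4 c4@4, authorship 1234
Authorship (.=original, N=cursor N): 1 2 3 4
Index 1: author = 2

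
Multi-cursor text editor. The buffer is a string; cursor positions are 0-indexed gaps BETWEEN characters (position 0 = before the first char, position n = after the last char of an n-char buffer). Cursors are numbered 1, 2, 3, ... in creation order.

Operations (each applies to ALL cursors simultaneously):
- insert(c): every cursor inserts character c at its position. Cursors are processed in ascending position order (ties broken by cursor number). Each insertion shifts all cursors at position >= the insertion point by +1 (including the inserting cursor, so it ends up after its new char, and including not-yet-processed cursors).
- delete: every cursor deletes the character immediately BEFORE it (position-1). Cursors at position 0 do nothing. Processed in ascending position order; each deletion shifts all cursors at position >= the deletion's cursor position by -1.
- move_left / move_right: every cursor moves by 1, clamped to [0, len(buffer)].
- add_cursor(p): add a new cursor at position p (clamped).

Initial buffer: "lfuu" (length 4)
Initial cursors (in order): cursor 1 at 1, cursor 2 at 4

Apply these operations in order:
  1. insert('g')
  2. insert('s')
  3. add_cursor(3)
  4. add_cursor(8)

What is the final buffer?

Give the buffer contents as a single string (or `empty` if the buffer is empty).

Answer: lgsfuugs

Derivation:
After op 1 (insert('g')): buffer="lgfuug" (len 6), cursors c1@2 c2@6, authorship .1...2
After op 2 (insert('s')): buffer="lgsfuugs" (len 8), cursors c1@3 c2@8, authorship .11...22
After op 3 (add_cursor(3)): buffer="lgsfuugs" (len 8), cursors c1@3 c3@3 c2@8, authorship .11...22
After op 4 (add_cursor(8)): buffer="lgsfuugs" (len 8), cursors c1@3 c3@3 c2@8 c4@8, authorship .11...22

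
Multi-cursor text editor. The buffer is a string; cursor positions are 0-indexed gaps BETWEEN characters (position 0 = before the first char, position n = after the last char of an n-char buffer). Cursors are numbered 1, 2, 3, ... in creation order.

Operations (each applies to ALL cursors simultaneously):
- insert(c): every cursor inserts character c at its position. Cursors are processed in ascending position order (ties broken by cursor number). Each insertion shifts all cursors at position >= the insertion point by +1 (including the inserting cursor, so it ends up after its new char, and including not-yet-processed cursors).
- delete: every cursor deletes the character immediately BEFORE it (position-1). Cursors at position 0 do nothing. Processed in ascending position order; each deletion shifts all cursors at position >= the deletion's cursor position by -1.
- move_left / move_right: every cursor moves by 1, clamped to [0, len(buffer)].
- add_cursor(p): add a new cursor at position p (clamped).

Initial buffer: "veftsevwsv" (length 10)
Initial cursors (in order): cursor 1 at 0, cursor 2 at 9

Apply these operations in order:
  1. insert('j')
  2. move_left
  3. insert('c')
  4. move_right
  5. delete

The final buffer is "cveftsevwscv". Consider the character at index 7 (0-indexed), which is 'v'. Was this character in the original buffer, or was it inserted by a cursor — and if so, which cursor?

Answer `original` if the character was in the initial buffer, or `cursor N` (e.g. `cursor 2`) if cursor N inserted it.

After op 1 (insert('j')): buffer="jveftsevwsjv" (len 12), cursors c1@1 c2@11, authorship 1.........2.
After op 2 (move_left): buffer="jveftsevwsjv" (len 12), cursors c1@0 c2@10, authorship 1.........2.
After op 3 (insert('c')): buffer="cjveftsevwscjv" (len 14), cursors c1@1 c2@12, authorship 11.........22.
After op 4 (move_right): buffer="cjveftsevwscjv" (len 14), cursors c1@2 c2@13, authorship 11.........22.
After op 5 (delete): buffer="cveftsevwscv" (len 12), cursors c1@1 c2@11, authorship 1.........2.
Authorship (.=original, N=cursor N): 1 . . . . . . . . . 2 .
Index 7: author = original

Answer: original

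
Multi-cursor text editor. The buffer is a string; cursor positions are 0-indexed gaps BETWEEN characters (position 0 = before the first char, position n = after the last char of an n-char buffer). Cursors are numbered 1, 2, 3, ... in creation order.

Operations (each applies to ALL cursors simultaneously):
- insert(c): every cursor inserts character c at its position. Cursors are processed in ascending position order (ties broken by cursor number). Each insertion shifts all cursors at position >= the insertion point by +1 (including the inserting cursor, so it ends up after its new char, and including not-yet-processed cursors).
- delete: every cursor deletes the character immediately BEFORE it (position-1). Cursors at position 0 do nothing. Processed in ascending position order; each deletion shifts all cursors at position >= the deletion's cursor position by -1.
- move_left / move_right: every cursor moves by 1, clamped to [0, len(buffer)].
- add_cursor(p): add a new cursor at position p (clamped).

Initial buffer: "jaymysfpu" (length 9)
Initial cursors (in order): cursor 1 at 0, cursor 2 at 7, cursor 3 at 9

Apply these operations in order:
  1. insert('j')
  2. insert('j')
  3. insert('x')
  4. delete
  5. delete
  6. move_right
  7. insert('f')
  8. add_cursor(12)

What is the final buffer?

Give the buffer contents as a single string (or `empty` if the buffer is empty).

After op 1 (insert('j')): buffer="jjaymysfjpuj" (len 12), cursors c1@1 c2@9 c3@12, authorship 1.......2..3
After op 2 (insert('j')): buffer="jjjaymysfjjpujj" (len 15), cursors c1@2 c2@11 c3@15, authorship 11.......22..33
After op 3 (insert('x')): buffer="jjxjaymysfjjxpujjx" (len 18), cursors c1@3 c2@13 c3@18, authorship 111.......222..333
After op 4 (delete): buffer="jjjaymysfjjpujj" (len 15), cursors c1@2 c2@11 c3@15, authorship 11.......22..33
After op 5 (delete): buffer="jjaymysfjpuj" (len 12), cursors c1@1 c2@9 c3@12, authorship 1.......2..3
After op 6 (move_right): buffer="jjaymysfjpuj" (len 12), cursors c1@2 c2@10 c3@12, authorship 1.......2..3
After op 7 (insert('f')): buffer="jjfaymysfjpfujf" (len 15), cursors c1@3 c2@12 c3@15, authorship 1.1......2.2.33
After op 8 (add_cursor(12)): buffer="jjfaymysfjpfujf" (len 15), cursors c1@3 c2@12 c4@12 c3@15, authorship 1.1......2.2.33

Answer: jjfaymysfjpfujf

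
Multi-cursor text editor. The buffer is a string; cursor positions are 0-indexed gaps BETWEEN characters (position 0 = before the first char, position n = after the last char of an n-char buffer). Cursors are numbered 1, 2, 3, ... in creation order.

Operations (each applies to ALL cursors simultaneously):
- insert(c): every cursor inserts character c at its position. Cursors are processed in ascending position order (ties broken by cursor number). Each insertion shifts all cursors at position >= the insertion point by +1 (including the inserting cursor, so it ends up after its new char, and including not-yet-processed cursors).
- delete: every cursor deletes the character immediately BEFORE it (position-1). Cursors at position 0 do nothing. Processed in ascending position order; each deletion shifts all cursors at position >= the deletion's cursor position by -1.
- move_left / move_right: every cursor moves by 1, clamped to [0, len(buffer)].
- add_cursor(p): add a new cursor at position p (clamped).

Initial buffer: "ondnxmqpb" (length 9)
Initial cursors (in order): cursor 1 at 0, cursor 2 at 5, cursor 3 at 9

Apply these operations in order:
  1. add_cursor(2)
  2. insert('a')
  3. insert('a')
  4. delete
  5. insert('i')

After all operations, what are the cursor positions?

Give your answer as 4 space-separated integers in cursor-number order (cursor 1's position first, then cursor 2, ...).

Answer: 2 11 17 6

Derivation:
After op 1 (add_cursor(2)): buffer="ondnxmqpb" (len 9), cursors c1@0 c4@2 c2@5 c3@9, authorship .........
After op 2 (insert('a')): buffer="aonadnxamqpba" (len 13), cursors c1@1 c4@4 c2@8 c3@13, authorship 1..4...2....3
After op 3 (insert('a')): buffer="aaonaadnxaamqpbaa" (len 17), cursors c1@2 c4@6 c2@11 c3@17, authorship 11..44...22....33
After op 4 (delete): buffer="aonadnxamqpba" (len 13), cursors c1@1 c4@4 c2@8 c3@13, authorship 1..4...2....3
After op 5 (insert('i')): buffer="aionaidnxaimqpbai" (len 17), cursors c1@2 c4@6 c2@11 c3@17, authorship 11..44...22....33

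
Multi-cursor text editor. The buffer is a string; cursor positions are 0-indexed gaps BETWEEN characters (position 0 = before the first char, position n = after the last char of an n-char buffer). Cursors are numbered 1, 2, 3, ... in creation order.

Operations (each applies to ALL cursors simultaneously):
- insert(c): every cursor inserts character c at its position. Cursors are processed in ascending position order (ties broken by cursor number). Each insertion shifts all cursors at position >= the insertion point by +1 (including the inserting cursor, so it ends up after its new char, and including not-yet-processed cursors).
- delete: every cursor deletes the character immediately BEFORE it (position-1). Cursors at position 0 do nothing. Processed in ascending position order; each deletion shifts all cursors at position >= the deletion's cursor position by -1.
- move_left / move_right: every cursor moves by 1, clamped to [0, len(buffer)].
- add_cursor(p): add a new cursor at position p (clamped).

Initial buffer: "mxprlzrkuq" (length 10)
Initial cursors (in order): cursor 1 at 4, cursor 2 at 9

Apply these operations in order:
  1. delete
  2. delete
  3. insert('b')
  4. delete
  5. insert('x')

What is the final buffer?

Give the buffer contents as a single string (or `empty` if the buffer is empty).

Answer: mxxlzrxq

Derivation:
After op 1 (delete): buffer="mxplzrkq" (len 8), cursors c1@3 c2@7, authorship ........
After op 2 (delete): buffer="mxlzrq" (len 6), cursors c1@2 c2@5, authorship ......
After op 3 (insert('b')): buffer="mxblzrbq" (len 8), cursors c1@3 c2@7, authorship ..1...2.
After op 4 (delete): buffer="mxlzrq" (len 6), cursors c1@2 c2@5, authorship ......
After op 5 (insert('x')): buffer="mxxlzrxq" (len 8), cursors c1@3 c2@7, authorship ..1...2.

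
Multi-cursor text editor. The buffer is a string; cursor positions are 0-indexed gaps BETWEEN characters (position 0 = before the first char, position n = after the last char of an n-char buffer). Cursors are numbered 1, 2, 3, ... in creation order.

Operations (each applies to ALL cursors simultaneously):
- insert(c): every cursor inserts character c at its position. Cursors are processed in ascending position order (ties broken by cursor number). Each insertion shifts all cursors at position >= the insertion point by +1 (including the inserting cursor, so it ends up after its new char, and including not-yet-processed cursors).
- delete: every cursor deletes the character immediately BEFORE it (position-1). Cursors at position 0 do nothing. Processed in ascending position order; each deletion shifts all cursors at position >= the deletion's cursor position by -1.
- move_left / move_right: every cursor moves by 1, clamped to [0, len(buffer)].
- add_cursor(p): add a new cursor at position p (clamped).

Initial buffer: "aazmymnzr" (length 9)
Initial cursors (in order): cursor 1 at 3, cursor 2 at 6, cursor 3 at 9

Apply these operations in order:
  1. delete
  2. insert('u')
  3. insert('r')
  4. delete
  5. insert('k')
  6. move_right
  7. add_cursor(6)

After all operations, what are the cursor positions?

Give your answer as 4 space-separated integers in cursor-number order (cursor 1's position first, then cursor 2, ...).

Answer: 5 9 12 6

Derivation:
After op 1 (delete): buffer="aamynz" (len 6), cursors c1@2 c2@4 c3@6, authorship ......
After op 2 (insert('u')): buffer="aaumyunzu" (len 9), cursors c1@3 c2@6 c3@9, authorship ..1..2..3
After op 3 (insert('r')): buffer="aaurmyurnzur" (len 12), cursors c1@4 c2@8 c3@12, authorship ..11..22..33
After op 4 (delete): buffer="aaumyunzu" (len 9), cursors c1@3 c2@6 c3@9, authorship ..1..2..3
After op 5 (insert('k')): buffer="aaukmyuknzuk" (len 12), cursors c1@4 c2@8 c3@12, authorship ..11..22..33
After op 6 (move_right): buffer="aaukmyuknzuk" (len 12), cursors c1@5 c2@9 c3@12, authorship ..11..22..33
After op 7 (add_cursor(6)): buffer="aaukmyuknzuk" (len 12), cursors c1@5 c4@6 c2@9 c3@12, authorship ..11..22..33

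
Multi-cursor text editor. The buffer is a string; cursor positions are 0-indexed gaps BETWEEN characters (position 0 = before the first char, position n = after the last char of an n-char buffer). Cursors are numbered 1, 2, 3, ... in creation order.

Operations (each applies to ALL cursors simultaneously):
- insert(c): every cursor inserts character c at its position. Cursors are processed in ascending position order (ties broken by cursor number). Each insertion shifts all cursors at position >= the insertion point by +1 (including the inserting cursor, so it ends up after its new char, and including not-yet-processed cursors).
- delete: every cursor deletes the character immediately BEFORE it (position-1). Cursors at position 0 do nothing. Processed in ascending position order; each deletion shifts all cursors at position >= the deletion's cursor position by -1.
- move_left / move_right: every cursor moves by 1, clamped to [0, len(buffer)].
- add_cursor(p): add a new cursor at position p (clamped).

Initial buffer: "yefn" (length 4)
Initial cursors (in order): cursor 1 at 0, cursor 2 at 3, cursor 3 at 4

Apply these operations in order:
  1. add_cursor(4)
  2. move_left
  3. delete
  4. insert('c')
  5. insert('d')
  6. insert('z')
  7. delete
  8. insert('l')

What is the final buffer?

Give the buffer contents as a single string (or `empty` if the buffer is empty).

After op 1 (add_cursor(4)): buffer="yefn" (len 4), cursors c1@0 c2@3 c3@4 c4@4, authorship ....
After op 2 (move_left): buffer="yefn" (len 4), cursors c1@0 c2@2 c3@3 c4@3, authorship ....
After op 3 (delete): buffer="n" (len 1), cursors c1@0 c2@0 c3@0 c4@0, authorship .
After op 4 (insert('c')): buffer="ccccn" (len 5), cursors c1@4 c2@4 c3@4 c4@4, authorship 1234.
After op 5 (insert('d')): buffer="ccccddddn" (len 9), cursors c1@8 c2@8 c3@8 c4@8, authorship 12341234.
After op 6 (insert('z')): buffer="ccccddddzzzzn" (len 13), cursors c1@12 c2@12 c3@12 c4@12, authorship 123412341234.
After op 7 (delete): buffer="ccccddddn" (len 9), cursors c1@8 c2@8 c3@8 c4@8, authorship 12341234.
After op 8 (insert('l')): buffer="ccccddddlllln" (len 13), cursors c1@12 c2@12 c3@12 c4@12, authorship 123412341234.

Answer: ccccddddlllln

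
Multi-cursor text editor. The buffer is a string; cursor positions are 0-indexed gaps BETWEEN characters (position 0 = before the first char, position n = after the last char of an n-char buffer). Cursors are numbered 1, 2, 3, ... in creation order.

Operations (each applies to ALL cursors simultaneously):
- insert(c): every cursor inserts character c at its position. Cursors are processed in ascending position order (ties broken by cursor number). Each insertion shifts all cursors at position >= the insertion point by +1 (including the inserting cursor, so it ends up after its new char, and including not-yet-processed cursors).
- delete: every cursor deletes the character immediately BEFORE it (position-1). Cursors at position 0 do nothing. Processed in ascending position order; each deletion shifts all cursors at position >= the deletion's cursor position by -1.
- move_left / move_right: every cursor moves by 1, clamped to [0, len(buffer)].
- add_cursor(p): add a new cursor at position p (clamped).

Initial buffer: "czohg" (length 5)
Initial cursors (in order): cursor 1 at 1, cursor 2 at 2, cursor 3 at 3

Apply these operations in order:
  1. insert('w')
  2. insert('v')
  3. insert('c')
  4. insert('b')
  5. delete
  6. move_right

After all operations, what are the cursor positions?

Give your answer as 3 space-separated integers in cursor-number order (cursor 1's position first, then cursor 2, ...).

After op 1 (insert('w')): buffer="cwzwowhg" (len 8), cursors c1@2 c2@4 c3@6, authorship .1.2.3..
After op 2 (insert('v')): buffer="cwvzwvowvhg" (len 11), cursors c1@3 c2@6 c3@9, authorship .11.22.33..
After op 3 (insert('c')): buffer="cwvczwvcowvchg" (len 14), cursors c1@4 c2@8 c3@12, authorship .111.222.333..
After op 4 (insert('b')): buffer="cwvcbzwvcbowvcbhg" (len 17), cursors c1@5 c2@10 c3@15, authorship .1111.2222.3333..
After op 5 (delete): buffer="cwvczwvcowvchg" (len 14), cursors c1@4 c2@8 c3@12, authorship .111.222.333..
After op 6 (move_right): buffer="cwvczwvcowvchg" (len 14), cursors c1@5 c2@9 c3@13, authorship .111.222.333..

Answer: 5 9 13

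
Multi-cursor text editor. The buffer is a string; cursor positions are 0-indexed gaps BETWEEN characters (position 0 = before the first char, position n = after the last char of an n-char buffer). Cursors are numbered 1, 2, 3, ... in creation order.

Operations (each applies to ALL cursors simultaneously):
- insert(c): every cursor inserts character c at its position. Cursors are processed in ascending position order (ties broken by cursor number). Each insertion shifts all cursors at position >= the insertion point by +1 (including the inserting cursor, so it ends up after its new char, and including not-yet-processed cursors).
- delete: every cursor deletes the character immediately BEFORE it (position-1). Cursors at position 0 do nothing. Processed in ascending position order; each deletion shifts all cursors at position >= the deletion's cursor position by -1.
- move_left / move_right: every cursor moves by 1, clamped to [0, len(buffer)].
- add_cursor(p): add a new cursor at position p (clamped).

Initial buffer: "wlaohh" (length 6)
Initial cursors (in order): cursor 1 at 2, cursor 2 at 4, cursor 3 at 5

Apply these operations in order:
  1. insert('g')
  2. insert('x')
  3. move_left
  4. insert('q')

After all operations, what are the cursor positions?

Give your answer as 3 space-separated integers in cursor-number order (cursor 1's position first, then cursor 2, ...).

Answer: 4 9 13

Derivation:
After op 1 (insert('g')): buffer="wlgaoghgh" (len 9), cursors c1@3 c2@6 c3@8, authorship ..1..2.3.
After op 2 (insert('x')): buffer="wlgxaogxhgxh" (len 12), cursors c1@4 c2@8 c3@11, authorship ..11..22.33.
After op 3 (move_left): buffer="wlgxaogxhgxh" (len 12), cursors c1@3 c2@7 c3@10, authorship ..11..22.33.
After op 4 (insert('q')): buffer="wlgqxaogqxhgqxh" (len 15), cursors c1@4 c2@9 c3@13, authorship ..111..222.333.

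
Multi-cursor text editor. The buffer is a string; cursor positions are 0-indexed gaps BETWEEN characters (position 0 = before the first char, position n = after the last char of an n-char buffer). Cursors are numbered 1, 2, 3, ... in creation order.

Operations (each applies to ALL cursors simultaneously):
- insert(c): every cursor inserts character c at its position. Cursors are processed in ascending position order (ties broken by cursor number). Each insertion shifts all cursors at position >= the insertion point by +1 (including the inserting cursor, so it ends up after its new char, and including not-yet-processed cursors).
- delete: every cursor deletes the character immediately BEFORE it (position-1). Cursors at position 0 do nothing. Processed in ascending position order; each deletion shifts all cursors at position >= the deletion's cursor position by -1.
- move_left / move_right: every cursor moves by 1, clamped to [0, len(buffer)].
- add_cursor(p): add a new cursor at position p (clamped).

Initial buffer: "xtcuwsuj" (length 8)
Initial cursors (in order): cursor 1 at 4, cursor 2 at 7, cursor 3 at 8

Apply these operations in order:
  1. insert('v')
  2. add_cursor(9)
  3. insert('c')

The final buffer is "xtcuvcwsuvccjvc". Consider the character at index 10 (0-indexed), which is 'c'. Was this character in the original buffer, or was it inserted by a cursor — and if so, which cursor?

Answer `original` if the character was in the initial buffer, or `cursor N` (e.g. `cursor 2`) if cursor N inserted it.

After op 1 (insert('v')): buffer="xtcuvwsuvjv" (len 11), cursors c1@5 c2@9 c3@11, authorship ....1...2.3
After op 2 (add_cursor(9)): buffer="xtcuvwsuvjv" (len 11), cursors c1@5 c2@9 c4@9 c3@11, authorship ....1...2.3
After op 3 (insert('c')): buffer="xtcuvcwsuvccjvc" (len 15), cursors c1@6 c2@12 c4@12 c3@15, authorship ....11...224.33
Authorship (.=original, N=cursor N): . . . . 1 1 . . . 2 2 4 . 3 3
Index 10: author = 2

Answer: cursor 2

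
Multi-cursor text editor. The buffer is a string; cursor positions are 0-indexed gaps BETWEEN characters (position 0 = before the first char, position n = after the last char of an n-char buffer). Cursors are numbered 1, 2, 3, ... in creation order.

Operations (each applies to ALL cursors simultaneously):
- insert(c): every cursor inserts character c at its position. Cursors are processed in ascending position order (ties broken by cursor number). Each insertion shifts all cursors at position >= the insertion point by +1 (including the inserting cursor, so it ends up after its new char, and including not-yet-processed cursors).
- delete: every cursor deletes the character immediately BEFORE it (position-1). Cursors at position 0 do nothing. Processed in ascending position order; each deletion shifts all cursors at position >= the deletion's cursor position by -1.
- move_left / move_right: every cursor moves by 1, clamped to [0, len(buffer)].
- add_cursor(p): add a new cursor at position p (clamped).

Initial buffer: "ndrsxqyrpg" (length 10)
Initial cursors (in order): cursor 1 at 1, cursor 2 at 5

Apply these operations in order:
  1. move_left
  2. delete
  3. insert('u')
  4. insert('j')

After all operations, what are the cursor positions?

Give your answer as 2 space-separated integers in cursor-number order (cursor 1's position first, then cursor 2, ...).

Answer: 2 7

Derivation:
After op 1 (move_left): buffer="ndrsxqyrpg" (len 10), cursors c1@0 c2@4, authorship ..........
After op 2 (delete): buffer="ndrxqyrpg" (len 9), cursors c1@0 c2@3, authorship .........
After op 3 (insert('u')): buffer="undruxqyrpg" (len 11), cursors c1@1 c2@5, authorship 1...2......
After op 4 (insert('j')): buffer="ujndrujxqyrpg" (len 13), cursors c1@2 c2@7, authorship 11...22......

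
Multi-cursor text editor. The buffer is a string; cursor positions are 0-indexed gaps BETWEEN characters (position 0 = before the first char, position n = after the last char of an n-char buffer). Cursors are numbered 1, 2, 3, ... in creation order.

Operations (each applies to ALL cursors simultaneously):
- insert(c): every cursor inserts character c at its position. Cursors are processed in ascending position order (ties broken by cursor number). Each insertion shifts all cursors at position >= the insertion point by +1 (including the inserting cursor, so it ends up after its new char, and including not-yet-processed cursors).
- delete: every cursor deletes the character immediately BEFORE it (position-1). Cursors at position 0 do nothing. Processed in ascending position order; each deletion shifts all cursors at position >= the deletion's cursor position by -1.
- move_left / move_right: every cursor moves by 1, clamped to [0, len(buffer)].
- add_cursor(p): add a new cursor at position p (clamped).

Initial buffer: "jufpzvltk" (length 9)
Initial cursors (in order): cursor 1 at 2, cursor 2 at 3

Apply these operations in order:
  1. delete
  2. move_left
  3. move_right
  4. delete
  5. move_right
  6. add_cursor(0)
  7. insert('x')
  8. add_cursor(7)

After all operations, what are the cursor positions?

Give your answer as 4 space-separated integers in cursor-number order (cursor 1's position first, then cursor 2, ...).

After op 1 (delete): buffer="jpzvltk" (len 7), cursors c1@1 c2@1, authorship .......
After op 2 (move_left): buffer="jpzvltk" (len 7), cursors c1@0 c2@0, authorship .......
After op 3 (move_right): buffer="jpzvltk" (len 7), cursors c1@1 c2@1, authorship .......
After op 4 (delete): buffer="pzvltk" (len 6), cursors c1@0 c2@0, authorship ......
After op 5 (move_right): buffer="pzvltk" (len 6), cursors c1@1 c2@1, authorship ......
After op 6 (add_cursor(0)): buffer="pzvltk" (len 6), cursors c3@0 c1@1 c2@1, authorship ......
After op 7 (insert('x')): buffer="xpxxzvltk" (len 9), cursors c3@1 c1@4 c2@4, authorship 3.12.....
After op 8 (add_cursor(7)): buffer="xpxxzvltk" (len 9), cursors c3@1 c1@4 c2@4 c4@7, authorship 3.12.....

Answer: 4 4 1 7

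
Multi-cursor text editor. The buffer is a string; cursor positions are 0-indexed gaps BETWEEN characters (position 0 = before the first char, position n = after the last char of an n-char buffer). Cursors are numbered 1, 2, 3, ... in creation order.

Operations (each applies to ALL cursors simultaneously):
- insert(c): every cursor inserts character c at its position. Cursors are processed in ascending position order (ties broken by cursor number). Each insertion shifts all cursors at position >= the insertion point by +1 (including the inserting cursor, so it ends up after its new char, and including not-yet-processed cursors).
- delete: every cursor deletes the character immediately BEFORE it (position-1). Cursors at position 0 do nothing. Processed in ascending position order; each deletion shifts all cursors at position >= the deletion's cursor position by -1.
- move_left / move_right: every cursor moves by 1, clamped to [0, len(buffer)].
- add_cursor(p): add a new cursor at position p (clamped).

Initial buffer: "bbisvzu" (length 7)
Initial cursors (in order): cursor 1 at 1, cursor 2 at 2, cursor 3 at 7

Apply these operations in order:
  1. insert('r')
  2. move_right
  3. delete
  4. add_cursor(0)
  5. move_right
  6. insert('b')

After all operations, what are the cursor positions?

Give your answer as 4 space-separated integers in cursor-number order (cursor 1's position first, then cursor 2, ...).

Answer: 5 7 11 2

Derivation:
After op 1 (insert('r')): buffer="brbrisvzur" (len 10), cursors c1@2 c2@4 c3@10, authorship .1.2.....3
After op 2 (move_right): buffer="brbrisvzur" (len 10), cursors c1@3 c2@5 c3@10, authorship .1.2.....3
After op 3 (delete): buffer="brrsvzu" (len 7), cursors c1@2 c2@3 c3@7, authorship .12....
After op 4 (add_cursor(0)): buffer="brrsvzu" (len 7), cursors c4@0 c1@2 c2@3 c3@7, authorship .12....
After op 5 (move_right): buffer="brrsvzu" (len 7), cursors c4@1 c1@3 c2@4 c3@7, authorship .12....
After op 6 (insert('b')): buffer="bbrrbsbvzub" (len 11), cursors c4@2 c1@5 c2@7 c3@11, authorship .4121.2...3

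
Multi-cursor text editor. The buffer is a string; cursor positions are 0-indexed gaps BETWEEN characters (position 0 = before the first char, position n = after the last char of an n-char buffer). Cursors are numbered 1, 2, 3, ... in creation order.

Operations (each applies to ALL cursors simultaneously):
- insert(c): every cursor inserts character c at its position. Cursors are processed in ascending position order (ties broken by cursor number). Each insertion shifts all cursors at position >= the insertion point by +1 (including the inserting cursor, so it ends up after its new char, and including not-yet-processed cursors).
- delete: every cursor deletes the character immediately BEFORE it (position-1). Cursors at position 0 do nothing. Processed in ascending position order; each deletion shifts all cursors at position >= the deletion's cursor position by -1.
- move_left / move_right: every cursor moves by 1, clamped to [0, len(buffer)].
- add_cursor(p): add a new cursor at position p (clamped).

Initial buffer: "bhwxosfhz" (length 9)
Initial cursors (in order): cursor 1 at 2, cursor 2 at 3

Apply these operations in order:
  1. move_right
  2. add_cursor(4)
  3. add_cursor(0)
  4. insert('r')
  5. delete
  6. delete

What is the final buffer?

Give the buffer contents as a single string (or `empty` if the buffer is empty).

Answer: bosfhz

Derivation:
After op 1 (move_right): buffer="bhwxosfhz" (len 9), cursors c1@3 c2@4, authorship .........
After op 2 (add_cursor(4)): buffer="bhwxosfhz" (len 9), cursors c1@3 c2@4 c3@4, authorship .........
After op 3 (add_cursor(0)): buffer="bhwxosfhz" (len 9), cursors c4@0 c1@3 c2@4 c3@4, authorship .........
After op 4 (insert('r')): buffer="rbhwrxrrosfhz" (len 13), cursors c4@1 c1@5 c2@8 c3@8, authorship 4...1.23.....
After op 5 (delete): buffer="bhwxosfhz" (len 9), cursors c4@0 c1@3 c2@4 c3@4, authorship .........
After op 6 (delete): buffer="bosfhz" (len 6), cursors c4@0 c1@1 c2@1 c3@1, authorship ......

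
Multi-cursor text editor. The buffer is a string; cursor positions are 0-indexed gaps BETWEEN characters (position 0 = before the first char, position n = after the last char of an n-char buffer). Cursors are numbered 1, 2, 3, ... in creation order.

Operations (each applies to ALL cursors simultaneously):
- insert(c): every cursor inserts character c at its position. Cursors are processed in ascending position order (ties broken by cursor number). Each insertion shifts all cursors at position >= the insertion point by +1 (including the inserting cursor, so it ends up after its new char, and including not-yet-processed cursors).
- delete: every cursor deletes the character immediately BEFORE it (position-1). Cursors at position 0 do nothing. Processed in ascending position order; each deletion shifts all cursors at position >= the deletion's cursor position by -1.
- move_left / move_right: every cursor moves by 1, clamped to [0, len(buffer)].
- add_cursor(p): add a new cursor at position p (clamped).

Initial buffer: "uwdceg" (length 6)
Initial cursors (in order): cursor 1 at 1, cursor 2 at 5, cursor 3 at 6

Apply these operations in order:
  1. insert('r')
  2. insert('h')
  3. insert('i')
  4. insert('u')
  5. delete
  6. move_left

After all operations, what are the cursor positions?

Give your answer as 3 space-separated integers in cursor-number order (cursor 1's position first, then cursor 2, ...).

Answer: 3 10 14

Derivation:
After op 1 (insert('r')): buffer="urwdcergr" (len 9), cursors c1@2 c2@7 c3@9, authorship .1....2.3
After op 2 (insert('h')): buffer="urhwdcerhgrh" (len 12), cursors c1@3 c2@9 c3@12, authorship .11....22.33
After op 3 (insert('i')): buffer="urhiwdcerhigrhi" (len 15), cursors c1@4 c2@11 c3@15, authorship .111....222.333
After op 4 (insert('u')): buffer="urhiuwdcerhiugrhiu" (len 18), cursors c1@5 c2@13 c3@18, authorship .1111....2222.3333
After op 5 (delete): buffer="urhiwdcerhigrhi" (len 15), cursors c1@4 c2@11 c3@15, authorship .111....222.333
After op 6 (move_left): buffer="urhiwdcerhigrhi" (len 15), cursors c1@3 c2@10 c3@14, authorship .111....222.333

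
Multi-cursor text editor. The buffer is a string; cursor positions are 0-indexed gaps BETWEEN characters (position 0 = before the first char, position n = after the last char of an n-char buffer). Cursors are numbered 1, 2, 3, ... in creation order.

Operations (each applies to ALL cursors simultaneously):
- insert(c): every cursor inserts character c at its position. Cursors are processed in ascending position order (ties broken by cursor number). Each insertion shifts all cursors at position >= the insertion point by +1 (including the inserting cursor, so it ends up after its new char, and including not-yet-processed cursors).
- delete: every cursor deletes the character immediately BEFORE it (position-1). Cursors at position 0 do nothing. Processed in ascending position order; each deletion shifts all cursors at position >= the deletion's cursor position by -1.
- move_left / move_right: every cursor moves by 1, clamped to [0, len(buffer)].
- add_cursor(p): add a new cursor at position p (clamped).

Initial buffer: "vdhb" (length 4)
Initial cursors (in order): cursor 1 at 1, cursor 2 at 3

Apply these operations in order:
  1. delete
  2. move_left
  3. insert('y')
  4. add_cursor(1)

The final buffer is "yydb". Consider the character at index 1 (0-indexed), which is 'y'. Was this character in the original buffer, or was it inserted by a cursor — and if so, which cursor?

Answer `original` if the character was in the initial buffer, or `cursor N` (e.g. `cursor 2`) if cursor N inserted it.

Answer: cursor 2

Derivation:
After op 1 (delete): buffer="db" (len 2), cursors c1@0 c2@1, authorship ..
After op 2 (move_left): buffer="db" (len 2), cursors c1@0 c2@0, authorship ..
After op 3 (insert('y')): buffer="yydb" (len 4), cursors c1@2 c2@2, authorship 12..
After op 4 (add_cursor(1)): buffer="yydb" (len 4), cursors c3@1 c1@2 c2@2, authorship 12..
Authorship (.=original, N=cursor N): 1 2 . .
Index 1: author = 2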